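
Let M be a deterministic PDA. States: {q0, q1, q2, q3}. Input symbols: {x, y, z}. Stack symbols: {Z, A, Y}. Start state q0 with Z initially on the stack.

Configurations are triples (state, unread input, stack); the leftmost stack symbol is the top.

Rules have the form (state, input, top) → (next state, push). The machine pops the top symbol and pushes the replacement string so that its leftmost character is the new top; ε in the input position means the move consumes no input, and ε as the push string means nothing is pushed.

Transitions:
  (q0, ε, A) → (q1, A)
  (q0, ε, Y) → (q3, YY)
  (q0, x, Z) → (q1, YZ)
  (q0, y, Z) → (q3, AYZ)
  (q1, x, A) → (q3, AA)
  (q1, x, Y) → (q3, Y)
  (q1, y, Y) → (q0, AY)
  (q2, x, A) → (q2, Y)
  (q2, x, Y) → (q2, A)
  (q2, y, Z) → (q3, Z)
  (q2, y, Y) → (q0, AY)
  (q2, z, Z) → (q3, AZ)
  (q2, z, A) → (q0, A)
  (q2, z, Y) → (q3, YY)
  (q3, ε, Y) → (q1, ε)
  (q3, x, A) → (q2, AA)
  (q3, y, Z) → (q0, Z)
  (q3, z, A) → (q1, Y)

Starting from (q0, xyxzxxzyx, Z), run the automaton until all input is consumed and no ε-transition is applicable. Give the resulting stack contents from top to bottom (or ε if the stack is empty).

(q0, xyxzxxzyx, Z) ⊢ (q1, yxzxxzyx, YZ) ⊢ (q0, xzxxzyx, AYZ) ⊢ (q1, xzxxzyx, AYZ) ⊢ (q3, zxxzyx, AAYZ) ⊢ (q1, xxzyx, YAYZ) ⊢ (q3, xzyx, YAYZ) ⊢ (q1, xzyx, AYZ) ⊢ (q3, zyx, AAYZ) ⊢ (q1, yx, YAYZ) ⊢ (q0, x, AYAYZ) ⊢ (q1, x, AYAYZ) ⊢ (q3, ε, AAYAYZ)
All input consumed in state q3 with stack AAYAYZ.

AAYAYZ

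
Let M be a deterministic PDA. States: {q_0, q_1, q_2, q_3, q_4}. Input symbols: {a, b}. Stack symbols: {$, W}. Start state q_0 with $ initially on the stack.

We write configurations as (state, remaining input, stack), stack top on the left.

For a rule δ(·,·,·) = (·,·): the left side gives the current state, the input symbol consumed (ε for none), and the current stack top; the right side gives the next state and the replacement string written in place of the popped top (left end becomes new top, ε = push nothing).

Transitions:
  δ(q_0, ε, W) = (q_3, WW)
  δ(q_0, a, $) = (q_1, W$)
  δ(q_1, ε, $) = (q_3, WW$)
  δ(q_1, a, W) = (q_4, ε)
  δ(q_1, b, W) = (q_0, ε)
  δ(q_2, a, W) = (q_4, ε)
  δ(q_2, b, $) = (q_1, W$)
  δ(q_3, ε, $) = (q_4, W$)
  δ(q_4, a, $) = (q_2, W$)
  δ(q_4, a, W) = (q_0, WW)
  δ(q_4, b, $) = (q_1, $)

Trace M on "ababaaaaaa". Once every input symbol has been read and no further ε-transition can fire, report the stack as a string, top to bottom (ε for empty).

(q_0, ababaaaaaa, $)
  read a, top $: go to q_1, push W$ → (q_1, babaaaaaa, W$)
  read b, top W: go to q_0, push ε → (q_0, abaaaaaa, $)
  read a, top $: go to q_1, push W$ → (q_1, baaaaaa, W$)
  read b, top W: go to q_0, push ε → (q_0, aaaaaa, $)
  read a, top $: go to q_1, push W$ → (q_1, aaaaa, W$)
  read a, top W: go to q_4, push ε → (q_4, aaaa, $)
  read a, top $: go to q_2, push W$ → (q_2, aaa, W$)
  read a, top W: go to q_4, push ε → (q_4, aa, $)
  read a, top $: go to q_2, push W$ → (q_2, a, W$)
  read a, top W: go to q_4, push ε → (q_4, ε, $)
All input consumed in state q_4 with stack $.

$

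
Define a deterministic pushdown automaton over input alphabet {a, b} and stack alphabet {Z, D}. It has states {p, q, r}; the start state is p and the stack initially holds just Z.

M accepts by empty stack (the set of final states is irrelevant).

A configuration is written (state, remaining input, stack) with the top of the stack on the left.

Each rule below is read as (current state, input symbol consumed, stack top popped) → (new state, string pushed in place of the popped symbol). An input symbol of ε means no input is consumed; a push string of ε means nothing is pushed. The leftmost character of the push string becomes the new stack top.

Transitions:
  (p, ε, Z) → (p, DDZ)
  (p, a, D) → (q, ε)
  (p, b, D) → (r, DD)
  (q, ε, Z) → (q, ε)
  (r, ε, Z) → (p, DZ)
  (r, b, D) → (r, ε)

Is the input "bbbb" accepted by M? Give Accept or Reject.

Reject

(p, bbbb, Z)
  ε-move, top Z: go to p, push DDZ → (p, bbbb, DDZ)
  read b, top D: go to r, push DD → (r, bbb, DDDZ)
  read b, top D: go to r, push ε → (r, bb, DDZ)
  read b, top D: go to r, push ε → (r, b, DZ)
  read b, top D: go to r, push ε → (r, ε, Z)
  ε-move, top Z: go to p, push DZ → (p, ε, DZ)
All input consumed; stack is DZ, not empty, and no further ε-move applies.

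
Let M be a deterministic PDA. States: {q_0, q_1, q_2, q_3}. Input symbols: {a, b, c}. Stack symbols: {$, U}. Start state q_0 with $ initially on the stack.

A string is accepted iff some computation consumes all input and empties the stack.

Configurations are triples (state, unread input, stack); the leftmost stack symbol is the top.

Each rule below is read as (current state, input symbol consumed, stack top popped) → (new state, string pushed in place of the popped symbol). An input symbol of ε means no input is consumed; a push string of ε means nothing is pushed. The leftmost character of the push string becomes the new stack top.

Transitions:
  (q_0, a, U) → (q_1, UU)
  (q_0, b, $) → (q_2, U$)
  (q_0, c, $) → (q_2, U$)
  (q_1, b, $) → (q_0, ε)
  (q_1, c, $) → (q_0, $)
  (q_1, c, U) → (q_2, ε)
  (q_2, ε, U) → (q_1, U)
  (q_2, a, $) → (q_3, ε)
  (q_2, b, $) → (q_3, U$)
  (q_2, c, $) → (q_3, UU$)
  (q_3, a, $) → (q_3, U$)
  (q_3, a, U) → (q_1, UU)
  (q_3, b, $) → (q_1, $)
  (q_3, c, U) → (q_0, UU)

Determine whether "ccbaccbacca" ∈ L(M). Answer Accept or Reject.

(q_0, ccbaccbacca, $)
  read c, top $: go to q_2, push U$ → (q_2, cbaccbacca, U$)
  ε-move, top U: go to q_1, push U → (q_1, cbaccbacca, U$)
  read c, top U: go to q_2, push ε → (q_2, baccbacca, $)
  read b, top $: go to q_3, push U$ → (q_3, accbacca, U$)
  read a, top U: go to q_1, push UU → (q_1, ccbacca, UU$)
  read c, top U: go to q_2, push ε → (q_2, cbacca, U$)
  ε-move, top U: go to q_1, push U → (q_1, cbacca, U$)
  read c, top U: go to q_2, push ε → (q_2, bacca, $)
  read b, top $: go to q_3, push U$ → (q_3, acca, U$)
  read a, top U: go to q_1, push UU → (q_1, cca, UU$)
  read c, top U: go to q_2, push ε → (q_2, ca, U$)
  ε-move, top U: go to q_1, push U → (q_1, ca, U$)
  read c, top U: go to q_2, push ε → (q_2, a, $)
  read a, top $: go to q_3, push ε → (q_3, ε, ε)
All input consumed and the stack is empty.

Accept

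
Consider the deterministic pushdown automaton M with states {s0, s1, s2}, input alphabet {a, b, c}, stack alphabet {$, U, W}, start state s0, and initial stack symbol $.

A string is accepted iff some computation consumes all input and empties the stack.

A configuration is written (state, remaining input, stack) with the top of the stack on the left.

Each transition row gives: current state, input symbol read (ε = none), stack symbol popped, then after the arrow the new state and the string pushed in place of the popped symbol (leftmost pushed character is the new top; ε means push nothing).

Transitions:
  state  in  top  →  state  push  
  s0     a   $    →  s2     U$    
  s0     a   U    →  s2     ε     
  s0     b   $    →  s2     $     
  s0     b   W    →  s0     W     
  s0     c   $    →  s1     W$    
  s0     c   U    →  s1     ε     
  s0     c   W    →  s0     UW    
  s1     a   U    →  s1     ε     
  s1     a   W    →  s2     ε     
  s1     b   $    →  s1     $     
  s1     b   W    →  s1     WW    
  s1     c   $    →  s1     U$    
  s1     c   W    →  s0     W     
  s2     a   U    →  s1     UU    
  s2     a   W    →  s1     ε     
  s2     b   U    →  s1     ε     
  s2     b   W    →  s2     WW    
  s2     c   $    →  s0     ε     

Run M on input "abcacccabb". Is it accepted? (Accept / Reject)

(s0, abcacccabb, $) ⊢ (s2, bcacccabb, U$) ⊢ (s1, cacccabb, $) ⊢ (s1, acccabb, U$) ⊢ (s1, cccabb, $) ⊢ (s1, ccabb, U$)
No transition applies at (s1, ccabb, U$); input not fully consumed.

Reject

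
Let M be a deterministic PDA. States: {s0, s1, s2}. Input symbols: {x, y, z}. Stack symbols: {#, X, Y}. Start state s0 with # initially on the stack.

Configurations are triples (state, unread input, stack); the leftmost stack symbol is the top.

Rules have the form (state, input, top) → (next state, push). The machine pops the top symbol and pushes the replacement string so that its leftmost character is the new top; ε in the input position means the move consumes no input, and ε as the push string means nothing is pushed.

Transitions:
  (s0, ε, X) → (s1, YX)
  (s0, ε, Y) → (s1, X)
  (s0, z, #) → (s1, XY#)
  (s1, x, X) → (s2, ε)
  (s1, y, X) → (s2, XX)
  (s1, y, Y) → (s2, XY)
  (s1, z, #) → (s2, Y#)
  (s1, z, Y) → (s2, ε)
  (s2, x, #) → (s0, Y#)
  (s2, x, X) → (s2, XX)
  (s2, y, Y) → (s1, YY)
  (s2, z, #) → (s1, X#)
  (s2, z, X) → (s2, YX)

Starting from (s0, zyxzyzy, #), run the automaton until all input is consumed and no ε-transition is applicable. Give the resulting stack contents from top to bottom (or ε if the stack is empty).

YYXXXY#

(s0, zyxzyzy, #) ⊢ (s1, yxzyzy, XY#) ⊢ (s2, xzyzy, XXY#) ⊢ (s2, zyzy, XXXY#) ⊢ (s2, yzy, YXXXY#) ⊢ (s1, zy, YYXXXY#) ⊢ (s2, y, YXXXY#) ⊢ (s1, ε, YYXXXY#)
All input consumed in state s1 with stack YYXXXY#.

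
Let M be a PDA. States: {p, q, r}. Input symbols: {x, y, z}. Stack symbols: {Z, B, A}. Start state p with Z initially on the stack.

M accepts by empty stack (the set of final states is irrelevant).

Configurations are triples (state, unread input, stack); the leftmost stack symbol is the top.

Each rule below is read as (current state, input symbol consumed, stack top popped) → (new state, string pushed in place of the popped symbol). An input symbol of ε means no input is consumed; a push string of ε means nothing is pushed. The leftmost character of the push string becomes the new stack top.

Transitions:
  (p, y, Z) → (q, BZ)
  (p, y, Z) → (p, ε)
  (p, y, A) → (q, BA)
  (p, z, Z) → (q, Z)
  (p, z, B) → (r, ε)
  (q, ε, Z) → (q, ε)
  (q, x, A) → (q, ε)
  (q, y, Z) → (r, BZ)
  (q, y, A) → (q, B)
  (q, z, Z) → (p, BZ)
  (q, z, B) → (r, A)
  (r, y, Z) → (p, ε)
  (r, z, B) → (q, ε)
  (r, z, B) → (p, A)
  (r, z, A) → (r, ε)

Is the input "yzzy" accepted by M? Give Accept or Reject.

Accept

One accepting computation: (p, yzzy, Z) ⊢ (q, zzy, BZ) ⊢ (r, zy, AZ) ⊢ (r, y, Z) ⊢ (p, ε, ε)
All input consumed and the stack is empty.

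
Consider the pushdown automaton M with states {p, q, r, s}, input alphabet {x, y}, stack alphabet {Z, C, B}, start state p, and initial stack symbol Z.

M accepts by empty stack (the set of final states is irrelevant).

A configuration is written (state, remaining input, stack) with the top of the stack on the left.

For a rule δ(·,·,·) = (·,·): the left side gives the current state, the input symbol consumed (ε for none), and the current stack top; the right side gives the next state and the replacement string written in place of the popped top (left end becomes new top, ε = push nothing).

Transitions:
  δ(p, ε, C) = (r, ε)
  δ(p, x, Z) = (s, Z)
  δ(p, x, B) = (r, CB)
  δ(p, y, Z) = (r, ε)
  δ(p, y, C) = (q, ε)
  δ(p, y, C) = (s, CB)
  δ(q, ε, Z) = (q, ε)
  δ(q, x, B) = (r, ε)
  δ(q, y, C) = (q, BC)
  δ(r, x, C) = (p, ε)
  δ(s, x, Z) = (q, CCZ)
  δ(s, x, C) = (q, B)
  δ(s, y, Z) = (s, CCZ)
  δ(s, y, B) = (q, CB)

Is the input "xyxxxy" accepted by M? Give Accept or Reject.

Accept

One accepting computation: (p, xyxxxy, Z) ⊢ (s, yxxxy, Z) ⊢ (s, xxxy, CCZ) ⊢ (q, xxy, BCZ) ⊢ (r, xy, CZ) ⊢ (p, y, Z) ⊢ (r, ε, ε)
All input consumed and the stack is empty.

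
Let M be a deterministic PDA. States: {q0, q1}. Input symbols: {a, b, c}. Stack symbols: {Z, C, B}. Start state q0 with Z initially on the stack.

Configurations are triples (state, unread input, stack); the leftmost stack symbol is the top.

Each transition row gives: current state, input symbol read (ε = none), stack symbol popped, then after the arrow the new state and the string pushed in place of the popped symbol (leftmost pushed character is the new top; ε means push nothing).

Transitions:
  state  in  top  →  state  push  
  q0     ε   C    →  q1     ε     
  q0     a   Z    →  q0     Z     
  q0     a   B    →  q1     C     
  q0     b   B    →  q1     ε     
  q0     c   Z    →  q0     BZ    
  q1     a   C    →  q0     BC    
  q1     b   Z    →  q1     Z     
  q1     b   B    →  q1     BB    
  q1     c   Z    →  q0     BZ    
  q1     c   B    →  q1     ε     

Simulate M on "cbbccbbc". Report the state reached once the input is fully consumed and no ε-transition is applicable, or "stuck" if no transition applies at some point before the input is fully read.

stuck

(q0, cbbccbbc, Z) ⊢ (q0, bbccbbc, BZ) ⊢ (q1, bccbbc, Z) ⊢ (q1, ccbbc, Z) ⊢ (q0, cbbc, BZ)
No transition for (q0, c, top B); M blocks with input cbbc remaining.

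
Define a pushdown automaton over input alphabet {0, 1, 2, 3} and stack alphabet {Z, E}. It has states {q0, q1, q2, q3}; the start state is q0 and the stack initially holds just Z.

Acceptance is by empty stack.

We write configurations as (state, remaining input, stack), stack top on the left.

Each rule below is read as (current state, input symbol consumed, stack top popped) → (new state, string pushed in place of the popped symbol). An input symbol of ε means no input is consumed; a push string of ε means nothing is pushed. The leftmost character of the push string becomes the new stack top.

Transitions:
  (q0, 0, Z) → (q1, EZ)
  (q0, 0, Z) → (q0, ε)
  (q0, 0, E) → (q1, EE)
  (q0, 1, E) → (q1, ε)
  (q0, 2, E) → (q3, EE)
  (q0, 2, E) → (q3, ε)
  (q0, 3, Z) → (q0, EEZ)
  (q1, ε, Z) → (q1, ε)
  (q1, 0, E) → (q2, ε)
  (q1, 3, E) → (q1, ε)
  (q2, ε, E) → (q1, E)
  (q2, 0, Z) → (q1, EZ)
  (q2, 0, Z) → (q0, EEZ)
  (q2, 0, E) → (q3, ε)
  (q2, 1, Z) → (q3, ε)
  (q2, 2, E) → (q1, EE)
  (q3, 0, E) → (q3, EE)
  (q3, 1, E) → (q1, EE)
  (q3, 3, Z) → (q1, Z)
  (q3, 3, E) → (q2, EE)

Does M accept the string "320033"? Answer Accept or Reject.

No computation consumes all input and empties the stack.

Reject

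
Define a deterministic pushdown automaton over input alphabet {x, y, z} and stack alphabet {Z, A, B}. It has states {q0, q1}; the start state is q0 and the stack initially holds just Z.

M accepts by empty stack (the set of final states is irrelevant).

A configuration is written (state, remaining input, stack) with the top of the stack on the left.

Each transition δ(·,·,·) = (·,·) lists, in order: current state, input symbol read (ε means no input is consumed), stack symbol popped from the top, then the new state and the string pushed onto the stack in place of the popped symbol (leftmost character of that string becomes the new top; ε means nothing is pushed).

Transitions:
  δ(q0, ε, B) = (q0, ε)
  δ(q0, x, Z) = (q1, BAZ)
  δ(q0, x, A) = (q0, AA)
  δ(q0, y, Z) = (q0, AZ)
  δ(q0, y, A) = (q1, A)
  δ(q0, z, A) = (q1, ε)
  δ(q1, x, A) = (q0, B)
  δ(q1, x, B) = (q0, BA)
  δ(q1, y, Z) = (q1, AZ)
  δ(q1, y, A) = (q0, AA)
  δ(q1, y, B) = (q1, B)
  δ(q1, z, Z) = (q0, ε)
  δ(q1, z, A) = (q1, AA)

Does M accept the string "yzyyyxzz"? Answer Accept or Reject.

Accept

(q0, yzyyyxzz, Z) ⊢ (q0, zyyyxzz, AZ) ⊢ (q1, yyyxzz, Z) ⊢ (q1, yyxzz, AZ) ⊢ (q0, yxzz, AAZ) ⊢ (q1, xzz, AAZ) ⊢ (q0, zz, BAZ) ⊢ (q0, zz, AZ) ⊢ (q1, z, Z) ⊢ (q0, ε, ε)
All input consumed and the stack is empty.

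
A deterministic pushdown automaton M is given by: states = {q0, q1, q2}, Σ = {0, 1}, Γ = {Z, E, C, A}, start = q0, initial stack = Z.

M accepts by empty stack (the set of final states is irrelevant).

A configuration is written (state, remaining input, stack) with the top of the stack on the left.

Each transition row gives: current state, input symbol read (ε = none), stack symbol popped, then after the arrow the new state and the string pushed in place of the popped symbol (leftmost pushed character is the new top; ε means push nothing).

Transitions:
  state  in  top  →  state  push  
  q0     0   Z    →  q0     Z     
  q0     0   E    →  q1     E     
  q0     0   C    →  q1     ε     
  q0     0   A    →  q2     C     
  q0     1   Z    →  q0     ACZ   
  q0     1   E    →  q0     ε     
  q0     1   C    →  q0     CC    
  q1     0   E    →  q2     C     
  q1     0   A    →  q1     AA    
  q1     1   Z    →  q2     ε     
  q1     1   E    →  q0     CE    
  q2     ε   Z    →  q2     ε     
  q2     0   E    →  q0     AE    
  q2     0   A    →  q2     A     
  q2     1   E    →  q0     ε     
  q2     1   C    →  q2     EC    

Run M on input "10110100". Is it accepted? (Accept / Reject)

(q0, 10110100, Z)
  read 1, top Z: go to q0, push ACZ → (q0, 0110100, ACZ)
  read 0, top A: go to q2, push C → (q2, 110100, CCZ)
  read 1, top C: go to q2, push EC → (q2, 10100, ECCZ)
  read 1, top E: go to q0, push ε → (q0, 0100, CCZ)
  read 0, top C: go to q1, push ε → (q1, 100, CZ)
No transition applies at (q1, 100, CZ); input not fully consumed.

Reject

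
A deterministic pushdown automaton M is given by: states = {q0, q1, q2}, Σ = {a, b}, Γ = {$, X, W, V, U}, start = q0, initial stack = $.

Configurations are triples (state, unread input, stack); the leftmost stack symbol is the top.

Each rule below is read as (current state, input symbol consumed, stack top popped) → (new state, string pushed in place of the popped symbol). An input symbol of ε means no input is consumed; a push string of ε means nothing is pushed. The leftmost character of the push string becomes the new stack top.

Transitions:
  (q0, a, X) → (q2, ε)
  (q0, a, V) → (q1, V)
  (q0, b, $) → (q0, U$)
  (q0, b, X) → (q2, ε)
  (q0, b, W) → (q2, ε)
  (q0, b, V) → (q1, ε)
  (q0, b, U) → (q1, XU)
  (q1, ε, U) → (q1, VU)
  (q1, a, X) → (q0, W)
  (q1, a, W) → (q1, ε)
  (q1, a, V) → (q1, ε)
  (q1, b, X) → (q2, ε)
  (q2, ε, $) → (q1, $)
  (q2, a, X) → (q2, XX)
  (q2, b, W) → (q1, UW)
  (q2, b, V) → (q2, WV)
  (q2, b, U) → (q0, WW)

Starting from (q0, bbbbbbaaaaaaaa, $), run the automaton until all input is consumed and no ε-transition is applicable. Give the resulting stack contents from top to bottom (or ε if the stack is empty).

(q0, bbbbbbaaaaaaaa, $)
  read b, top $: go to q0, push U$ → (q0, bbbbbaaaaaaaa, U$)
  read b, top U: go to q1, push XU → (q1, bbbbaaaaaaaa, XU$)
  read b, top X: go to q2, push ε → (q2, bbbaaaaaaaa, U$)
  read b, top U: go to q0, push WW → (q0, bbaaaaaaaa, WW$)
  read b, top W: go to q2, push ε → (q2, baaaaaaaa, W$)
  read b, top W: go to q1, push UW → (q1, aaaaaaaa, UW$)
  ε-move, top U: go to q1, push VU → (q1, aaaaaaaa, VUW$)
  read a, top V: go to q1, push ε → (q1, aaaaaaa, UW$)
  ε-move, top U: go to q1, push VU → (q1, aaaaaaa, VUW$)
  read a, top V: go to q1, push ε → (q1, aaaaaa, UW$)
  ε-move, top U: go to q1, push VU → (q1, aaaaaa, VUW$)
  read a, top V: go to q1, push ε → (q1, aaaaa, UW$)
  ε-move, top U: go to q1, push VU → (q1, aaaaa, VUW$)
  read a, top V: go to q1, push ε → (q1, aaaa, UW$)
  ε-move, top U: go to q1, push VU → (q1, aaaa, VUW$)
  read a, top V: go to q1, push ε → (q1, aaa, UW$)
  ε-move, top U: go to q1, push VU → (q1, aaa, VUW$)
  read a, top V: go to q1, push ε → (q1, aa, UW$)
  ε-move, top U: go to q1, push VU → (q1, aa, VUW$)
  read a, top V: go to q1, push ε → (q1, a, UW$)
  ε-move, top U: go to q1, push VU → (q1, a, VUW$)
  read a, top V: go to q1, push ε → (q1, ε, UW$)
  ε-move, top U: go to q1, push VU → (q1, ε, VUW$)
All input consumed in state q1 with stack VUW$.

VUW$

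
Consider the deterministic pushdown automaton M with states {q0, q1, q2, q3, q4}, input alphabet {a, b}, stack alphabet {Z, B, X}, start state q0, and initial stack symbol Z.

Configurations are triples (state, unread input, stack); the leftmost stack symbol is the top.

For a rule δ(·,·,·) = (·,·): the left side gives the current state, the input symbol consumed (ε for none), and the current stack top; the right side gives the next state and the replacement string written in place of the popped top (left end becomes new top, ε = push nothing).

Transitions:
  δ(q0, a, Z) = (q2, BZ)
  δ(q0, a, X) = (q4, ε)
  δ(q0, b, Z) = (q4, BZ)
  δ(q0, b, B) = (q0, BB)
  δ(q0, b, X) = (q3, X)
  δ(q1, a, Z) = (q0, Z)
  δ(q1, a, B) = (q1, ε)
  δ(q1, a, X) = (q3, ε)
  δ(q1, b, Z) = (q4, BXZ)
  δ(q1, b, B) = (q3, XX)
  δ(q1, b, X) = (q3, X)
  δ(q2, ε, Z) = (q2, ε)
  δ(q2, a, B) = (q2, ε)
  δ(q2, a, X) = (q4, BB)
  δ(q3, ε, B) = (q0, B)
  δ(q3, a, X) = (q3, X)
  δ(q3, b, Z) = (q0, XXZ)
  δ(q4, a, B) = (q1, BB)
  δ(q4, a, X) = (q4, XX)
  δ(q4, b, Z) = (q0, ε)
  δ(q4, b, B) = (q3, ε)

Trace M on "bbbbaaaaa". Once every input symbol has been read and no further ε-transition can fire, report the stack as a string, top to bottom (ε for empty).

XXZ

(q0, bbbbaaaaa, Z)
  read b, top Z: go to q4, push BZ → (q4, bbbaaaaa, BZ)
  read b, top B: go to q3, push ε → (q3, bbaaaaa, Z)
  read b, top Z: go to q0, push XXZ → (q0, baaaaa, XXZ)
  read b, top X: go to q3, push X → (q3, aaaaa, XXZ)
  read a, top X: go to q3, push X → (q3, aaaa, XXZ)
  read a, top X: go to q3, push X → (q3, aaa, XXZ)
  read a, top X: go to q3, push X → (q3, aa, XXZ)
  read a, top X: go to q3, push X → (q3, a, XXZ)
  read a, top X: go to q3, push X → (q3, ε, XXZ)
All input consumed in state q3 with stack XXZ.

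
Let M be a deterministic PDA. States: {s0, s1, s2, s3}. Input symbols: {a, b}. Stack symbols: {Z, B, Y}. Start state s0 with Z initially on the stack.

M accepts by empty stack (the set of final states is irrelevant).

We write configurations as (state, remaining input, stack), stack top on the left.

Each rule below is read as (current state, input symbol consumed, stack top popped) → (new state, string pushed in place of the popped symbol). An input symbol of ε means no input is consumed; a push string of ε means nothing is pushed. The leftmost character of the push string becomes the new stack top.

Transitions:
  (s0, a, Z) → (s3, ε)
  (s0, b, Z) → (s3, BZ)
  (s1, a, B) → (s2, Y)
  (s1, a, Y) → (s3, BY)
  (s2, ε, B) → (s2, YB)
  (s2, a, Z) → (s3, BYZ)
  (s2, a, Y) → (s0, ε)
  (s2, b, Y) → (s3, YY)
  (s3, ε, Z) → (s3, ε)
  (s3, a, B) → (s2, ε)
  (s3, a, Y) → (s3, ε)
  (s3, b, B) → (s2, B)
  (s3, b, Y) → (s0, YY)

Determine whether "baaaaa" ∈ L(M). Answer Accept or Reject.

(s0, baaaaa, Z)
  read b, top Z: go to s3, push BZ → (s3, aaaaa, BZ)
  read a, top B: go to s2, push ε → (s2, aaaa, Z)
  read a, top Z: go to s3, push BYZ → (s3, aaa, BYZ)
  read a, top B: go to s2, push ε → (s2, aa, YZ)
  read a, top Y: go to s0, push ε → (s0, a, Z)
  read a, top Z: go to s3, push ε → (s3, ε, ε)
All input consumed and the stack is empty.

Accept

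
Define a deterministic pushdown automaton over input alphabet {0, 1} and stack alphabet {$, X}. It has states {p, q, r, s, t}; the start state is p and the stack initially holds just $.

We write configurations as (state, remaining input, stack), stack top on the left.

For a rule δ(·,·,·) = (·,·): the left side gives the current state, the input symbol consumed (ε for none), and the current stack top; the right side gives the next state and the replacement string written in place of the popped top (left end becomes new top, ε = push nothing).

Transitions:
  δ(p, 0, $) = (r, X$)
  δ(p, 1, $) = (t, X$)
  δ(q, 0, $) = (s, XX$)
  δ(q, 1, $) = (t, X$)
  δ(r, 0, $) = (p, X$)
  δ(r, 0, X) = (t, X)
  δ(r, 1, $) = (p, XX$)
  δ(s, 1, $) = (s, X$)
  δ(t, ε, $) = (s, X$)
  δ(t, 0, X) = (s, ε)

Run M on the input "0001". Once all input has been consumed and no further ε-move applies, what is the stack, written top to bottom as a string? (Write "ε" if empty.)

X$

(p, 0001, $) ⊢ (r, 001, X$) ⊢ (t, 01, X$) ⊢ (s, 1, $) ⊢ (s, ε, X$)
All input consumed in state s with stack X$.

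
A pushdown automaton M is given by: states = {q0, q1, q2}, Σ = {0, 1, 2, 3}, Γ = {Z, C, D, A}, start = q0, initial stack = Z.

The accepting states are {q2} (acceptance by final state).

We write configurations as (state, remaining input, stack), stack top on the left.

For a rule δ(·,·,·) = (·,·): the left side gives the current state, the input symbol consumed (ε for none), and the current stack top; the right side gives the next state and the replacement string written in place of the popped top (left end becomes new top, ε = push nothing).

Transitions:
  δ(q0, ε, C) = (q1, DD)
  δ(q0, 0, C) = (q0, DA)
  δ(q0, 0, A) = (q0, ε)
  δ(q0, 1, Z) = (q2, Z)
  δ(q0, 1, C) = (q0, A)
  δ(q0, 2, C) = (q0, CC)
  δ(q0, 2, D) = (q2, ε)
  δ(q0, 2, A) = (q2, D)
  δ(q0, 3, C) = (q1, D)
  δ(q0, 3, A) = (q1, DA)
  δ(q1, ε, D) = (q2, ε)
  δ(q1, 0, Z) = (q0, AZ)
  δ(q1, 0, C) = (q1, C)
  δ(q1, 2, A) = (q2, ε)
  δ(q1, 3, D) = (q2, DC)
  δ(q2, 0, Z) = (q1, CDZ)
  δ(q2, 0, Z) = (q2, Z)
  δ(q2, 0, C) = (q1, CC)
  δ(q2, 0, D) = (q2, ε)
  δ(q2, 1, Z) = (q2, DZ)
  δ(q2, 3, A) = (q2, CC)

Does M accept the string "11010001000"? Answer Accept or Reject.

One accepting computation: (q0, 11010001000, Z) ⊢ (q2, 1010001000, Z) ⊢ (q2, 010001000, DZ) ⊢ (q2, 10001000, Z) ⊢ (q2, 0001000, DZ) ⊢ (q2, 001000, Z) ⊢ (q2, 01000, Z) ⊢ (q2, 1000, Z) ⊢ (q2, 000, DZ) ⊢ (q2, 00, Z) ⊢ (q2, 0, Z) ⊢ (q2, ε, Z)
All input consumed and state q2 ∈ F.

Accept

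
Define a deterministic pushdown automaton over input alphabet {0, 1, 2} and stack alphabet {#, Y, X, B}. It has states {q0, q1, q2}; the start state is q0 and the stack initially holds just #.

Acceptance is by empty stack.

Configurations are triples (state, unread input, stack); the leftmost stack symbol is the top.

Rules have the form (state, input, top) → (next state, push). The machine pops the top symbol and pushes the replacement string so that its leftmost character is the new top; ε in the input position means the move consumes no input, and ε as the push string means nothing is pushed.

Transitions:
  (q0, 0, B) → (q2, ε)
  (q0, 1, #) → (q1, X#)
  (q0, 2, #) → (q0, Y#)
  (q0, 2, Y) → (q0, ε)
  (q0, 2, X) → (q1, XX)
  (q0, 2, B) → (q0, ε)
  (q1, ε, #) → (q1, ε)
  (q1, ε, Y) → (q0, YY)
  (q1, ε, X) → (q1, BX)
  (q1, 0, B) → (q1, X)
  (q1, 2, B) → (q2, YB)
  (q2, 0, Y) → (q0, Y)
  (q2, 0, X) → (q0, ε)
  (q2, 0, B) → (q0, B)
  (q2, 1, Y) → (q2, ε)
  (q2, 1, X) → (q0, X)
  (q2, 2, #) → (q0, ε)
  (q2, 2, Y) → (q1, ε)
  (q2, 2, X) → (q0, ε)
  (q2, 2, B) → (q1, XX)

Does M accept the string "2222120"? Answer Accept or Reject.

Reject

(q0, 2222120, #)
  read 2, top #: go to q0, push Y# → (q0, 222120, Y#)
  read 2, top Y: go to q0, push ε → (q0, 22120, #)
  read 2, top #: go to q0, push Y# → (q0, 2120, Y#)
  read 2, top Y: go to q0, push ε → (q0, 120, #)
  read 1, top #: go to q1, push X# → (q1, 20, X#)
  ε-move, top X: go to q1, push BX → (q1, 20, BX#)
  read 2, top B: go to q2, push YB → (q2, 0, YBX#)
  read 0, top Y: go to q0, push Y → (q0, ε, YBX#)
All input consumed; stack is YBX#, not empty, and no further ε-move applies.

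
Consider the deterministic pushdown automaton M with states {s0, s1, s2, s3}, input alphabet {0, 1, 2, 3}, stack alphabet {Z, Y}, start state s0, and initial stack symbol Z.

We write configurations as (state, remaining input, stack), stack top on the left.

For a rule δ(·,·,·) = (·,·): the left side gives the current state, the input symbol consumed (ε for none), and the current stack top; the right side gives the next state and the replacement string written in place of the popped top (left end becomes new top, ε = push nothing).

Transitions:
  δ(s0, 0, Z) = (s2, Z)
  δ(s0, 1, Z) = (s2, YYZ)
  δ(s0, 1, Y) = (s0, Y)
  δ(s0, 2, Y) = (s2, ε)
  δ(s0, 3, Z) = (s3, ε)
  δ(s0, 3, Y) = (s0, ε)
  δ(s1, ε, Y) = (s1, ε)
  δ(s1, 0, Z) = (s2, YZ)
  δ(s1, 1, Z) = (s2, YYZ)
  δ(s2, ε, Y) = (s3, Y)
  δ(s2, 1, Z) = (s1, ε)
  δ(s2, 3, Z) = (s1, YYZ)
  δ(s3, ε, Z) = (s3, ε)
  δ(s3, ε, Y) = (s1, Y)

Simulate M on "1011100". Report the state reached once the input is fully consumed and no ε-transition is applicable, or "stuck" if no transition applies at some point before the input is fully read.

s1

(s0, 1011100, Z)
  read 1, top Z: go to s2, push YYZ → (s2, 011100, YYZ)
  ε-move, top Y: go to s3, push Y → (s3, 011100, YYZ)
  ε-move, top Y: go to s1, push Y → (s1, 011100, YYZ)
  ε-move, top Y: go to s1, push ε → (s1, 011100, YZ)
  ε-move, top Y: go to s1, push ε → (s1, 011100, Z)
  read 0, top Z: go to s2, push YZ → (s2, 11100, YZ)
  ε-move, top Y: go to s3, push Y → (s3, 11100, YZ)
  ε-move, top Y: go to s1, push Y → (s1, 11100, YZ)
  ε-move, top Y: go to s1, push ε → (s1, 11100, Z)
  read 1, top Z: go to s2, push YYZ → (s2, 1100, YYZ)
  ε-move, top Y: go to s3, push Y → (s3, 1100, YYZ)
  ε-move, top Y: go to s1, push Y → (s1, 1100, YYZ)
  ε-move, top Y: go to s1, push ε → (s1, 1100, YZ)
  ε-move, top Y: go to s1, push ε → (s1, 1100, Z)
  read 1, top Z: go to s2, push YYZ → (s2, 100, YYZ)
  ε-move, top Y: go to s3, push Y → (s3, 100, YYZ)
  ε-move, top Y: go to s1, push Y → (s1, 100, YYZ)
  ε-move, top Y: go to s1, push ε → (s1, 100, YZ)
  ε-move, top Y: go to s1, push ε → (s1, 100, Z)
  read 1, top Z: go to s2, push YYZ → (s2, 00, YYZ)
  ε-move, top Y: go to s3, push Y → (s3, 00, YYZ)
  ε-move, top Y: go to s1, push Y → (s1, 00, YYZ)
  ε-move, top Y: go to s1, push ε → (s1, 00, YZ)
  ε-move, top Y: go to s1, push ε → (s1, 00, Z)
  read 0, top Z: go to s2, push YZ → (s2, 0, YZ)
  ε-move, top Y: go to s3, push Y → (s3, 0, YZ)
  ε-move, top Y: go to s1, push Y → (s1, 0, YZ)
  ε-move, top Y: go to s1, push ε → (s1, 0, Z)
  read 0, top Z: go to s2, push YZ → (s2, ε, YZ)
  ε-move, top Y: go to s3, push Y → (s3, ε, YZ)
  ε-move, top Y: go to s1, push Y → (s1, ε, YZ)
  ε-move, top Y: go to s1, push ε → (s1, ε, Z)
All input consumed; M is in state s1.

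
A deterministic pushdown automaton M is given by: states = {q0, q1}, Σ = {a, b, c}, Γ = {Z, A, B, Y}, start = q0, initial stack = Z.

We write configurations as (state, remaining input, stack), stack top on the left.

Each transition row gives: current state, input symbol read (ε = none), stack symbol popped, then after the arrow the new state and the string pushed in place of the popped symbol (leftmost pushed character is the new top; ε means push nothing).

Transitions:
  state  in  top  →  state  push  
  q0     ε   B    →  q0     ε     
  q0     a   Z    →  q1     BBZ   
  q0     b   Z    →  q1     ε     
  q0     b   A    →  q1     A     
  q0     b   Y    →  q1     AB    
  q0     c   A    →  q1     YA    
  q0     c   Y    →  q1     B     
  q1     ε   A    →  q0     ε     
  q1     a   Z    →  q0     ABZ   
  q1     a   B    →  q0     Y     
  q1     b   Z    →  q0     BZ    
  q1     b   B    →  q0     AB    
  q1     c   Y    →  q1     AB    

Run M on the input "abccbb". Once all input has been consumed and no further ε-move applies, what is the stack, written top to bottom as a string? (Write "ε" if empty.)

(q0, abccbb, Z)
  read a, top Z: go to q1, push BBZ → (q1, bccbb, BBZ)
  read b, top B: go to q0, push AB → (q0, ccbb, ABBZ)
  read c, top A: go to q1, push YA → (q1, cbb, YABBZ)
  read c, top Y: go to q1, push AB → (q1, bb, ABABBZ)
  ε-move, top A: go to q0, push ε → (q0, bb, BABBZ)
  ε-move, top B: go to q0, push ε → (q0, bb, ABBZ)
  read b, top A: go to q1, push A → (q1, b, ABBZ)
  ε-move, top A: go to q0, push ε → (q0, b, BBZ)
  ε-move, top B: go to q0, push ε → (q0, b, BZ)
  ε-move, top B: go to q0, push ε → (q0, b, Z)
  read b, top Z: go to q1, push ε → (q1, ε, ε)
All input consumed in state q1 with stack ε.

ε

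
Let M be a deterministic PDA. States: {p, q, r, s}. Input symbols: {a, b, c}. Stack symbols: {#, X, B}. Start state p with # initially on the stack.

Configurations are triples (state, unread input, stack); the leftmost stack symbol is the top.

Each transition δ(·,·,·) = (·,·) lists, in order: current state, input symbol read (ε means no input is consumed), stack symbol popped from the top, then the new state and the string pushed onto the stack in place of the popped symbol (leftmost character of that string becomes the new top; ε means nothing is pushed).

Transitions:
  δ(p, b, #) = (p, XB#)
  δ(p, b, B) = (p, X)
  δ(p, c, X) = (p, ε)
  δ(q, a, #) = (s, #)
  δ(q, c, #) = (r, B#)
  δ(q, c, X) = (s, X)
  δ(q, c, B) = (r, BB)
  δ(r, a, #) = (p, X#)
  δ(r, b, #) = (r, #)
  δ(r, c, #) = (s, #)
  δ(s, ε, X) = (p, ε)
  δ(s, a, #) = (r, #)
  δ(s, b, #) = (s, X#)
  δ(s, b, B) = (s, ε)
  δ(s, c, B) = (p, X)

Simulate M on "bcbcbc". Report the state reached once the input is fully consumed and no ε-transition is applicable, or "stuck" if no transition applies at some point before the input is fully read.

(p, bcbcbc, #)
  read b, top #: go to p, push XB# → (p, cbcbc, XB#)
  read c, top X: go to p, push ε → (p, bcbc, B#)
  read b, top B: go to p, push X → (p, cbc, X#)
  read c, top X: go to p, push ε → (p, bc, #)
  read b, top #: go to p, push XB# → (p, c, XB#)
  read c, top X: go to p, push ε → (p, ε, B#)
All input consumed; M is in state p.

p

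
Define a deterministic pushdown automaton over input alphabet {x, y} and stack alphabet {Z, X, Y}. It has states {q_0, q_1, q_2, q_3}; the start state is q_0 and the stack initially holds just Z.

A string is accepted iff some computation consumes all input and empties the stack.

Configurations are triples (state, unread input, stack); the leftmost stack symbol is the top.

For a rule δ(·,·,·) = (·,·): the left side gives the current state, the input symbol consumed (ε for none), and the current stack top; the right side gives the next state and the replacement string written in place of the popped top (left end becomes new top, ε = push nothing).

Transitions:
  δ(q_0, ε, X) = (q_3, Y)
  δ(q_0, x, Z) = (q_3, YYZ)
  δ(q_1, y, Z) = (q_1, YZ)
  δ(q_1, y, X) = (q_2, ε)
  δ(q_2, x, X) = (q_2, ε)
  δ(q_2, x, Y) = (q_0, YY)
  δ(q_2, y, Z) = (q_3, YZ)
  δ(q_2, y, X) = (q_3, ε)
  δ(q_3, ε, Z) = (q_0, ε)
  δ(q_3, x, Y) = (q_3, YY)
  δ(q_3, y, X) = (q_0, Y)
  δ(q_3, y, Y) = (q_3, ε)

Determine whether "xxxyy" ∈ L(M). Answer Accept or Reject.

(q_0, xxxyy, Z)
  read x, top Z: go to q_3, push YYZ → (q_3, xxyy, YYZ)
  read x, top Y: go to q_3, push YY → (q_3, xyy, YYYZ)
  read x, top Y: go to q_3, push YY → (q_3, yy, YYYYZ)
  read y, top Y: go to q_3, push ε → (q_3, y, YYYZ)
  read y, top Y: go to q_3, push ε → (q_3, ε, YYZ)
All input consumed; stack is YYZ, not empty, and no further ε-move applies.

Reject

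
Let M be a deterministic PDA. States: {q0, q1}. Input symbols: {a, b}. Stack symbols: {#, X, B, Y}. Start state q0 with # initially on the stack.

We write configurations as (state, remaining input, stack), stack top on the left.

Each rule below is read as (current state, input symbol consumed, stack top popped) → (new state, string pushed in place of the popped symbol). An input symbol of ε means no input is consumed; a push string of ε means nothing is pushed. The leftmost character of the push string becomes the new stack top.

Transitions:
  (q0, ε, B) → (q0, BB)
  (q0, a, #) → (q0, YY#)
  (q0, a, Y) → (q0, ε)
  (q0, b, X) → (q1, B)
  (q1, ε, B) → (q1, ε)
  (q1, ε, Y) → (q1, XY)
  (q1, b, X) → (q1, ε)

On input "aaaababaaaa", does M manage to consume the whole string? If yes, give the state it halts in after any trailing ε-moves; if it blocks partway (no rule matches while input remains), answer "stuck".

stuck

(q0, aaaababaaaa, #)
  read a, top #: go to q0, push YY# → (q0, aaababaaaa, YY#)
  read a, top Y: go to q0, push ε → (q0, aababaaaa, Y#)
  read a, top Y: go to q0, push ε → (q0, ababaaaa, #)
  read a, top #: go to q0, push YY# → (q0, babaaaa, YY#)
No transition for (q0, b, top Y); M blocks with input babaaaa remaining.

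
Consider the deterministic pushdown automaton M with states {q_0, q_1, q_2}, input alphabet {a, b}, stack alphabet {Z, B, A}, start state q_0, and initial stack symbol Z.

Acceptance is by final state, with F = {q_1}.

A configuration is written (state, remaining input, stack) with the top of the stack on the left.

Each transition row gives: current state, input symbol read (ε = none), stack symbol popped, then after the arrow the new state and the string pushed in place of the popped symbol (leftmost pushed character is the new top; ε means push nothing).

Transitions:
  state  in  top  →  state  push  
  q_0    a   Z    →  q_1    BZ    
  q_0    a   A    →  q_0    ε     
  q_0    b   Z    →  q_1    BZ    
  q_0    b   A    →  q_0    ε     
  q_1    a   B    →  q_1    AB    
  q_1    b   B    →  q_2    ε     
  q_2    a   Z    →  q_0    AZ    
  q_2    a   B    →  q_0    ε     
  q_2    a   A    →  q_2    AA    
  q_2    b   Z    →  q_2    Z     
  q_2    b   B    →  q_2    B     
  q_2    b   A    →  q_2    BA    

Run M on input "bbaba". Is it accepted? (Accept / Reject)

Accept

(q_0, bbaba, Z) ⊢ (q_1, baba, BZ) ⊢ (q_2, aba, Z) ⊢ (q_0, ba, AZ) ⊢ (q_0, a, Z) ⊢ (q_1, ε, BZ)
All input consumed; state q_1 ∈ F.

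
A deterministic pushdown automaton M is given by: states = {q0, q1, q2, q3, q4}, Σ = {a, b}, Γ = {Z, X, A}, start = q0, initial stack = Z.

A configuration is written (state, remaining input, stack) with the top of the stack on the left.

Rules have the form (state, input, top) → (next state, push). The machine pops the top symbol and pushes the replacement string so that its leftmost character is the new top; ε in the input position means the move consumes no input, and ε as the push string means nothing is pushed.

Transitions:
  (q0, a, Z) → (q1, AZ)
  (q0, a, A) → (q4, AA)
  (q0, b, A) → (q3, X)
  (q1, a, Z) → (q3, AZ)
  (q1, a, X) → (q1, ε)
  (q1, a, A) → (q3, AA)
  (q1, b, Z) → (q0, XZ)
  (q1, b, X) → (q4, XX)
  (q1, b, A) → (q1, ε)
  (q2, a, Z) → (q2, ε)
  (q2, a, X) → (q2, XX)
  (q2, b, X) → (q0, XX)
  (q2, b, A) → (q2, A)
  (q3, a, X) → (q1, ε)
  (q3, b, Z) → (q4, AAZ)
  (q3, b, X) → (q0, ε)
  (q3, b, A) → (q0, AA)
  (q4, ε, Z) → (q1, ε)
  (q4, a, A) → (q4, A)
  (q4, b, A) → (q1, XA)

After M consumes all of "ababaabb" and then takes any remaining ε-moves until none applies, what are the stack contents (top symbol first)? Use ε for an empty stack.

(q0, ababaabb, Z) ⊢ (q1, babaabb, AZ) ⊢ (q1, abaabb, Z) ⊢ (q3, baabb, AZ) ⊢ (q0, aabb, AAZ) ⊢ (q4, abb, AAAZ) ⊢ (q4, bb, AAAZ) ⊢ (q1, b, XAAAZ) ⊢ (q4, ε, XXAAAZ)
All input consumed in state q4 with stack XXAAAZ.

XXAAAZ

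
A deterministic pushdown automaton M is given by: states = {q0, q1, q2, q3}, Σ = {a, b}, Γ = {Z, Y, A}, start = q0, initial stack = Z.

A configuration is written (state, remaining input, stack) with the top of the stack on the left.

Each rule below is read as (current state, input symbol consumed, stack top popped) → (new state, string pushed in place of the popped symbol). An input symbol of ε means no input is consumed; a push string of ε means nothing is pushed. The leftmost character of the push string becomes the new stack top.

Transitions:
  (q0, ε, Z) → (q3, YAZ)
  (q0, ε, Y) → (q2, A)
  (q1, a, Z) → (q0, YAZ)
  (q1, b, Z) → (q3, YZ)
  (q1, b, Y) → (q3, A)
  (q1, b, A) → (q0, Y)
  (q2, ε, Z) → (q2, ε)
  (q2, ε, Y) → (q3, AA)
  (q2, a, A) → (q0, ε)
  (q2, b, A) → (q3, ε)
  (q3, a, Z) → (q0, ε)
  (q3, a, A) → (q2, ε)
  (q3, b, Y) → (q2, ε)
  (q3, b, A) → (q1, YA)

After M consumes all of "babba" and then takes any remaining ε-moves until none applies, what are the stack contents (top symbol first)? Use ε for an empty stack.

(q0, babba, Z) ⊢ (q3, babba, YAZ) ⊢ (q2, abba, AZ) ⊢ (q0, bba, Z) ⊢ (q3, bba, YAZ) ⊢ (q2, ba, AZ) ⊢ (q3, a, Z) ⊢ (q0, ε, ε)
All input consumed in state q0 with stack ε.

ε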